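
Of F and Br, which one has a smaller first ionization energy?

Br

F is in period 2, group 17; Br is in period 4, group 17.
First ionization energy rises across a period (greater Z_eff holds electrons more tightly) and falls down a group (valence electrons are farther from the nucleus).
All are in group 17, so first ionization energy increases up the group.
So Br has the smaller first ionization energy (Br < F).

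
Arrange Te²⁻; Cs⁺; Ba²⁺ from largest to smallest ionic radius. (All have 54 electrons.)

All of these have 54 electrons, so size is governed by nuclear charge alone: the more protons, the stronger the pull on the same electron cloud, and the smaller the ion.
Nuclear charges: Ba²⁺ (Z=56), Cs⁺ (Z=55), Te²⁻ (Z=52).
Largest to smallest: Te²⁻ > Cs⁺ > Ba²⁺.

Te²⁻ > Cs⁺ > Ba²⁺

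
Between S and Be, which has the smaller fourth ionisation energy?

S

IE_4 is the cost of taking one more electron from the +3 cation: S³⁺ still has 3 valence electrons; Be³⁺ is already 1 electron into the core.
Pulling an electron out of a noble-gas core costs far more than removing a remaining valence electron, so Be sits at the high end of IE_4.
Tabulated IE_4 (kJ/mol): S 4556, Be 21007.
Overall IE_4 order: S < Be.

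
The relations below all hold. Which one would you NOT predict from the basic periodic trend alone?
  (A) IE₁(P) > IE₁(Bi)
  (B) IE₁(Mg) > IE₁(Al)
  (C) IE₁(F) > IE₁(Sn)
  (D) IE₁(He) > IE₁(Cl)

(B)

The general trend: IE₁ increases across a period and decreases down a group.
(A) P (period 3, group 15) vs Bi (period 6, group 15): the stated order agrees with the simple trend.
(B) Mg (period 3, group 2) vs Al (period 3, group 13): the stated order contradicts the simple trend.
(C) F (period 2, group 17) vs Sn (period 5, group 14): the stated order agrees with the simple trend.
(D) He (period 1, group 18) vs Cl (period 3, group 17): the stated order agrees with the simple trend.
The exception is (B): Al's single 3p electron is easier to remove than one from Mg's filled 3s².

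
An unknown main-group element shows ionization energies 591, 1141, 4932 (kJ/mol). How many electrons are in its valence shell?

2

Look for the largest jump between consecutive ionization energies: IE3/IE2 ≈ 4.3, far larger than any earlier ratio.
That jump marks the point where a core electron is being removed. So the atom has 2 valence electrons.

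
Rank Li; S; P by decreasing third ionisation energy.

Consider each +2 ion: Li²⁺ is already 1 electron into the core; S²⁺ still has 4 valence electrons; P²⁺ still has 3 valence electrons.
Breaking into a closed-shell core is much more expensive than removing a leftover valence electron — Li has the largest IE_3 here.
Valence configurations: S²⁺ [Ne]3s²3p², P²⁺ [Ne]3s²3p¹.
Tabulated IE_3 (kJ/mol): Li 11815, S 3357, P 2914.
Overall IE_3 order: P < S < Li.

Li > S > P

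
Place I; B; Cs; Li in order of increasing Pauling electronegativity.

Cs < Li < B < I

Li is in period 2, group 1; B is in period 2, group 13; I is in period 5, group 17; Cs is in period 6, group 1.
EN rises left→right (higher Z_eff, smaller atoms) and falls top→bottom (larger, more shielded atoms).
These span different periods and groups, so the two trends combine.
Li > Cs: they share group 1; the group trend gives Li the larger value.
B > Li: both are in period 2; the period trend gives B the larger value.
I > B: period and group pull opposite ways; the across-period shift dominates (2.66 vs 2.04).
Approximate values (Pauling): Li 0.98, B 2.04, I 2.66, Cs 0.79.
So from lowest to highest: Cs < Li < B < I.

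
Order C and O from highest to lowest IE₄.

After 3 electrons have been removed, what remains? C³⁺ still has 1 valence electron; O³⁺ still has 3 valence electrons.
All are still removing valence electrons, so compare the +3 ions as you would atoms: IE_4 generally rises across a period (higher Z_eff) and falls down a group (larger shell), subject to the usual subshell exceptions.
Valence configurations: C³⁺ [He]2s¹, O³⁺ [He]2s²2p¹.
The numbers (kJ/mol): C 6223, O 7469.
Hence IE_4: C < O.

O > C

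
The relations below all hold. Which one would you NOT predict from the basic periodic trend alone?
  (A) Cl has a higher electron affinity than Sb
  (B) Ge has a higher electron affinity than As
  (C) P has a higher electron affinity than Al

The general trend: electron affinity increases across a period and decreases down a group.
(A) Cl (period 3, group 17) vs Sb (period 5, group 15): the stated order agrees with the simple trend.
(B) Ge (period 4, group 14) vs As (period 4, group 15): the stated order contradicts the simple trend.
(C) P (period 3, group 15) vs Al (period 3, group 13): the stated order agrees with the simple trend.
The exception is (B): adding an electron to As's half-filled 4p³ is unfavourable, so Ge (4p²) has the more exothermic EA.

(B)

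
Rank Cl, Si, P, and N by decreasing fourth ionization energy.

N, Cl, P, Si

After 3 electrons have been removed, what remains? Cl³⁺ still has 4 valence electrons; Si³⁺ still has 1 valence electron; P³⁺ still has 2 valence electrons; N³⁺ still has 2 valence electrons.
All are still removing valence electrons, so compare the +3 ions as you would atoms: IE_4 generally rises across a period (higher Z_eff) and falls down a group (larger shell), subject to the usual subshell exceptions.
Valence configurations: Cl³⁺ [Ne]3s²3p², Si³⁺ [Ne]3s¹, P³⁺ [Ne]3s², N³⁺ [He]2s².
Tabulated IE_4 (kJ/mol): Cl 5159, Si 4356, P 4964, N 7475.
Hence IE_4: Si < P < Cl < N.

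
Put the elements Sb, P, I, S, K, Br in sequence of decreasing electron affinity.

Adding an electron releases more energy for atoms nearer the top right (short of the noble gases).
These span different periods and groups, so the two trends combine.
P > K: relative to K, both the across-period and down-group shifts push P's electron affinity up.
Sb > P: this pair runs against the simple trend — see the exception note.
S > Sb: both effects reinforce here, so S is clearly the higher of the two.
I > S: the two effects oppose for this pair; the across-period effect wins (295 vs 200 kJ/mol).
Br > I: Br sits above I in group 17, so the down-group effect alone puts Br higher.
Note the exception: Sb has a higher electron affinity than P, contrary to the simple trend — both are half-filled np³, but the pairing/repulsion penalty for the added electron shrinks as the p orbitals become larger and more diffuse down the group, and for Sb that outweighs the weaker nuclear attraction.
Approximate values (kJ/mol): P 72, S 200, K 48, Br 325, Sb 103, I 295.
So from highest to lowest: Br > I > S > Sb > P > K.

Br > I > S > Sb > P > K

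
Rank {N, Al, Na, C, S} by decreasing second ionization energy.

IE_2 is the cost of taking one more electron from the +1 cation: N⁺ still has 4 valence electrons; Al⁺ still has 2 valence electrons; Na⁺ is the bare [Ne] core; C⁺ still has 3 valence electrons; S⁺ still has 5 valence electrons.
Pulling an electron out of a noble-gas core costs far more than removing a remaining valence electron, so Na sits at the high end of IE_2.
Valence configurations: N⁺ [He]2s²2p², Al⁺ [Ne]3s², C⁺ [He]2s²2p¹, S⁺ [Ne]3s²3p³.
Approximate IE_2 values (kJ/mol): N 2856, Al 1817, Na 4562, C 2353, S 2252.
Hence IE_2: Al < S < C < N < Na.

Na > N > C > S > Al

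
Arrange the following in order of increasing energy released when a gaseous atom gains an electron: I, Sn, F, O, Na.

O is in period 2, group 16; F is in period 2, group 17; Na is in period 3, group 1; Sn is in period 5, group 14; I is in period 5, group 17.
EA tends to increase across a period and decrease down a group, though the pattern is less regular than for IE or radius.
These span different periods and groups, so the two trends combine.
Sn > Na: period and group pull opposite ways; the across-period shift dominates (107 vs 53 kJ/mol).
O > Sn: relative to Sn, both the across-period and down-group shifts push O's electron affinity up.
I > O: the two effects oppose for this pair; the across-period effect wins (295 vs 141 kJ/mol).
F > I: F sits above I in group 17, so the down-group effect alone puts F higher.
For reference (kJ/mol): O 141, F 328, Na 53, Sn 107, I 295.
So from lowest to highest: Na < Sn < O < I < F.

Na < Sn < O < I < F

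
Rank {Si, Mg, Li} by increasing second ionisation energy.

After 1 electron has been removed, what remains? Si⁺ still has 3 valence electrons; Mg⁺ still has 1 valence electron; Li⁺ is the bare [He] core.
Pulling an electron out of a noble-gas core costs far more than removing a remaining valence electron, so Li sits at the high end of IE_2.
Valence configurations: Si⁺ [Ne]3s²3p¹, Mg⁺ [Ne]3s¹.
The numbers (kJ/mol): Si 1577, Mg 1451, Li 7298.
Overall IE_2 order: Mg < Si < Li.

Mg < Si < Li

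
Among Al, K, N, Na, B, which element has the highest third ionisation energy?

After 2 electrons have been removed, what remains? Al²⁺ still has 1 valence electron; K²⁺ is already 1 electron into the core; N²⁺ still has 3 valence electrons; Na²⁺ is already 1 electron into the core; B²⁺ still has 1 valence electron.
Usually core removal costs more than valence removal, but here the competition is close: a tightly held n=2 valence electron can cost more to remove than an n=3 core electron, so the actual values have to decide it.
Valence configurations: Al²⁺ [Ne]3s¹, N²⁺ [He]2s²2p¹, B²⁺ [He]2s¹.
Approximate IE_3 values (kJ/mol): Al 2745, K 4420, N 4578, Na 6910, B 3660.
Overall IE_3 order: Al < B < K < N < Na.

Na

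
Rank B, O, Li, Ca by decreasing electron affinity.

O > Li > B > Ca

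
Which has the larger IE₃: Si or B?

B

The third ionization energy removes an electron from the +2 ion. For each element: Si²⁺ still has 2 valence electrons; B²⁺ still has 1 valence electron.
All are still removing valence electrons, so compare the +2 ions as you would atoms: IE_3 generally rises across a period (higher Z_eff) and falls down a group (larger shell), subject to the usual subshell exceptions.
Valence configurations: Si²⁺ [Ne]3s², B²⁺ [He]2s¹.
Approximate IE_3 values (kJ/mol): Si 3232, B 3660.
So the third ionization energies run Si < B.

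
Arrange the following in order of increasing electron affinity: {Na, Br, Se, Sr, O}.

O is in period 2, group 16; Na is in period 3, group 1; Se is in period 4, group 16; Br is in period 4, group 17; Sr is in period 5, group 2.
Atoms with high Z_eff and room in the valence shell (especially the halogens) have the most exothermic electron affinities.
Neither a single period nor a single group — weigh both effects.
Na > Sr: the two effects oppose for this pair; the down-group effect wins (53 vs 5 kJ/mol).
O > Na: relative to Na, both the across-period and down-group shifts push O's electron affinity up.
Se > O: this pair runs against the simple trend — see the exception note.
Br > Se: Br lies to the right of Se in period 4, so the across-period effect alone puts Br higher.
Note the exception: Se has a higher electron affinity than O, contrary to the simple trend — O's compact 2p subshell gives strong electron–electron repulsion on the added electron.
Approximate values (kJ/mol): O 141, Na 53, Se 195, Br 325, Sr 5.
So from lowest to highest: Sr < Na < O < Se < Br.

Sr < Na < O < Se < Br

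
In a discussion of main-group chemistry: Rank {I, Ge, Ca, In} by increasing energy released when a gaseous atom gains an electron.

Ca is in period 4, group 2; Ge is in period 4, group 14; In is in period 5, group 13; I is in period 5, group 17.
Electron affinity generally becomes more exothermic across a period toward the halogens and less exothermic down a group.
Here both period and group differ, so the two effects have to be weighed against each other.
In > Ca: period and group pull opposite ways; the across-period shift dominates (29 vs 2 kJ/mol).
Ge > In: both effects reinforce here, so Ge is clearly the higher of the two.
I > Ge: period and group pull opposite ways; the across-period shift dominates (295 vs 119 kJ/mol).
Tabulated electron affinity (kJ/mol): Ca 2, Ge 119, In 29, I 295.
So from lowest to highest: Ca < In < Ge < I.

Ca < In < Ge < I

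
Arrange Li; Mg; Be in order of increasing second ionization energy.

Mg < Be < Li

Consider each +1 ion: Li⁺ is the bare [He] core; Mg⁺ still has 1 valence electron; Be⁺ still has 1 valence electron.
Core electrons are held far more tightly than valence electrons, so Li tops the IE_2 order.
Valence configurations: Mg⁺ [Ne]3s¹, Be⁺ [He]2s¹.
The numbers (kJ/mol): Li 7298, Mg 1451, Be 1757.
Hence IE_2: Mg < Be < Li.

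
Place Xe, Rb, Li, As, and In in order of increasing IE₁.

Rb, Li, In, As, Xe

Li is in period 2, group 1; As is in period 4, group 15; Rb is in period 5, group 1; In is in period 5, group 13; Xe is in period 5, group 18.
IE₁ increases left→right with effective nuclear charge and decreases top→bottom as the valence shell moves farther out.
Here both period and group differ, so the two effects have to be weighed against each other.
Li > Rb: they share group 1; the group trend gives Li the larger value.
In > Li: period and group pull opposite ways; the across-period shift dominates (558 vs 520 kJ/mol).
As > In: relative to In, both the across-period and down-group shifts push As's first ionization energy up.
Xe > As: period and group pull opposite ways; the across-period shift dominates (1170 vs 947 kJ/mol).
Approximate values (kJ/mol): Li 520, As 947, Rb 403, In 558, Xe 1170.
So from lowest to highest: Rb < Li < In < As < Xe.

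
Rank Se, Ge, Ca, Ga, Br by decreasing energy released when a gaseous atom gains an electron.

Br, Se, Ge, Ga, Ca

Ca is in period 4, group 2; Ga is in period 4, group 13; Ge is in period 4, group 14; Se is in period 4, group 16; Br is in period 4, group 17.
Electron affinity generally becomes more exothermic across a period toward the halogens and less exothermic down a group.
All lie in period 4, so electron affinity increases left to right.
So from highest to lowest: Br > Se > Ge > Ga > Ca.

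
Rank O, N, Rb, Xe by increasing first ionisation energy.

Rb, Xe, O, N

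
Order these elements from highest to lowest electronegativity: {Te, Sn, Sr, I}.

I, Te, Sn, Sr

Smaller atoms with higher effective nuclear charge are more electronegative.
All lie in period 5, so electronegativity increases left to right.
So from highest to lowest: I > Te > Sn > Sr.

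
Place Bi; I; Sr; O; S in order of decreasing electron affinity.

I > S > O > Bi > Sr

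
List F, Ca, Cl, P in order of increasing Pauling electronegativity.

Ca, P, Cl, F

F is in period 2, group 17; P is in period 3, group 15; Cl is in period 3, group 17; Ca is in period 4, group 2.
EN rises left→right (higher Z_eff, smaller atoms) and falls top→bottom (larger, more shielded atoms).
Neither a single period nor a single group — weigh both effects.
P > Ca: relative to Ca, both the across-period and down-group shifts push P's electronegativity up.
Cl > P: both are in period 3; the period trend gives Cl the larger value.
F > Cl: F sits above Cl in group 17, so the down-group effect alone puts F higher.
Approximate values (Pauling): F 3.98, P 2.19, Cl 3.16, Ca 1.00.
So from lowest to highest: Ca < P < Cl < F.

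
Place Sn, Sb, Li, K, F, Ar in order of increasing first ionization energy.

K < Li < Sn < Sb < Ar < F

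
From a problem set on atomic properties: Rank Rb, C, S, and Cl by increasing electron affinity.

Rb < C < S < Cl

C is in period 2, group 14; S is in period 3, group 16; Cl is in period 3, group 17; Rb is in period 5, group 1.
Electron affinity generally becomes more exothermic across a period toward the halogens and less exothermic down a group.
These span different periods and groups, so the two trends combine.
C > Rb: both effects reinforce here, so C is clearly the higher of the two.
S > C: period and group pull opposite ways; the across-period shift dominates (200 vs 122 kJ/mol).
Cl > S: both are in period 3; the period trend gives Cl the larger value.
For reference (kJ/mol): C 122, S 200, Cl 349, Rb 47.
So from lowest to highest: Rb < C < S < Cl.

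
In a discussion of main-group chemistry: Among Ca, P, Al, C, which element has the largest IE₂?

C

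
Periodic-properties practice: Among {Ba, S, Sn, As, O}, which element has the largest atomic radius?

Across a period the added protons contract the valence shell; down a group each new principal shell makes the atom larger.
These span different periods and groups, so the two trends combine.
S > O: they share group 16; the group trend gives S the larger value.
As > S: relative to S, both the across-period and down-group shifts push As's atomic radius up.
Sn > As: relative to As, both the across-period and down-group shifts push Sn's atomic radius up.
Ba > Sn: relative to Sn, both the across-period and down-group shifts push Ba's atomic radius up.
Approximate values (pm): O 63, S 103, As 121, Sn 140, Ba 196.
The largest atomic radius among these belongs to Ba.

Ba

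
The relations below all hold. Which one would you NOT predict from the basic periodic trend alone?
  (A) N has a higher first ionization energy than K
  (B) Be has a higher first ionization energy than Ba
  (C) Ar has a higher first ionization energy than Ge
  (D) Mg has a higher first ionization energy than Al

The general trend: first ionization energy increases across a period and decreases down a group.
(A) N (period 2, group 15) vs K (period 4, group 1): the stated order agrees with the simple trend.
(B) Be (period 2, group 2) vs Ba (period 6, group 2): the stated order agrees with the simple trend.
(C) Ar (period 3, group 18) vs Ge (period 4, group 14): the stated order agrees with the simple trend.
(D) Mg (period 3, group 2) vs Al (period 3, group 13): the stated order contradicts the simple trend.
The exception is (D): Al's single 3p electron is easier to remove than one from Mg's filled 3s².

(D)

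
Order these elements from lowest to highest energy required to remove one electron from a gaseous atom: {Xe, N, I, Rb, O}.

Rb, I, Xe, O, N

N is in period 2, group 15; O is in period 2, group 16; Rb is in period 5, group 1; I is in period 5, group 17; Xe is in period 5, group 18.
First ionization energy rises across a period (greater Z_eff holds electrons more tightly) and falls down a group (valence electrons are farther from the nucleus).
Neither a single period nor a single group — weigh both effects.
I > Rb: I lies to the right of Rb in period 5, so the across-period effect alone puts I higher.
Xe > I: both are in period 5; the period trend gives Xe the larger value.
O > Xe: period and group pull opposite ways; the down-group shift dominates (1314 vs 1170 kJ/mol).
N > O: this pair runs against the simple trend — see the exception note.
Note the exception: N has a higher first ionization energy than O, contrary to the simple trend — pairing an electron in O's 2p⁴ costs repulsion energy, so O ionizes more easily than half-filled N (2p³).
For reference (kJ/mol): N 1402, O 1314, Rb 403, I 1008, Xe 1170.
So from lowest to highest: Rb < I < Xe < O < N.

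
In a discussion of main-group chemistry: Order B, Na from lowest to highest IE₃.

Consider each +2 ion: B²⁺ still has 1 valence electron; Na²⁺ is already 1 electron into the core.
Pulling an electron out of a noble-gas core costs far more than removing a remaining valence electron, so Na sits at the high end of IE_3.
Tabulated IE_3 (kJ/mol): B 3660, Na 6910.
Hence IE_3: B < Na.

B, Na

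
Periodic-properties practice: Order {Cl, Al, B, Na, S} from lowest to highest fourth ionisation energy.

S < Cl < Na < Al < B

Consider each +3 ion: Cl³⁺ still has 4 valence electrons; Al³⁺ is the bare [Ne] core; B³⁺ is the bare [He] core; Na³⁺ is already 2 electrons into the core; S³⁺ still has 3 valence electrons.
Pulling an electron out of a noble-gas core costs far more than removing a remaining valence electron, so Na, Al and B sit at the high end of IE_4.
Valence configurations: Cl³⁺ [Ne]3s²3p², S³⁺ [Ne]3s²3p¹.
Tabulated IE_4 (kJ/mol): Cl 5159, Al 11577, B 25026, Na 9543, S 4556.
Overall IE_4 order: S < Cl < Na < Al < B.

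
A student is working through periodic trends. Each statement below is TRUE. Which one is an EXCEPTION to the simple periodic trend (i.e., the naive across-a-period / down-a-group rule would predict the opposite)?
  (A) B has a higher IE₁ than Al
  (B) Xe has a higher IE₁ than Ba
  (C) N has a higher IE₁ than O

The general trend: IE₁ increases across a period and decreases down a group.
(A) B (period 2, group 13) vs Al (period 3, group 13): the stated order agrees with the simple trend.
(B) Xe (period 5, group 18) vs Ba (period 6, group 2): the stated order agrees with the simple trend.
(C) N (period 2, group 15) vs O (period 2, group 16): the stated order contradicts the simple trend.
The exception is (C): pairing an electron in O's 2p⁴ costs repulsion energy, so O ionizes more easily than half-filled N (2p³).

(C)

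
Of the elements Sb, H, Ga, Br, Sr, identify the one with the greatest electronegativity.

Br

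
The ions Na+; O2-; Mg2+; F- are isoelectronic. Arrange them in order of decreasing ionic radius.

All of these have 10 electrons, so size is governed by nuclear charge alone: the more protons, the stronger the pull on the same electron cloud, and the smaller the ion.
Nuclear charges: Mg2+ (Z=12), Na+ (Z=11), F- (Z=9), O2- (Z=8).
Largest to smallest: O2- > F- > Na+ > Mg2+.

O2- > F- > Na+ > Mg2+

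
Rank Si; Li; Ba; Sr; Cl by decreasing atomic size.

Ba > Sr > Li > Si > Cl

Li is in period 2, group 1; Si is in period 3, group 14; Cl is in period 3, group 17; Sr is in period 5, group 2; Ba is in period 6, group 2.
Atomic radius shrinks across a period as nuclear charge pulls the same shell inward, and grows down a group as new shells are added.
Neither a single period nor a single group — weigh both effects.
Si > Cl: Si lies to the left of Cl in period 3, so the across-period effect alone puts Si larger.
Li > Si: period and group pull opposite ways; the across-period shift dominates (133 vs 116 pm).
Sr > Li: the two effects oppose for this pair; the down-group effect wins (185 vs 133 pm).
Ba > Sr: Ba sits below Sr in group 2, so the down-group effect alone puts Ba larger.
Tabulated atomic radius (pm): Li 133, Si 116, Cl 99, Sr 185, Ba 196.
So from largest to smallest: Ba > Sr > Li > Si > Cl.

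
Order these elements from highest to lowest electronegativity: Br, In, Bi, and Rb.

Br is in period 4, group 17; Rb is in period 5, group 1; In is in period 5, group 13; Bi is in period 6, group 15.
Electronegativity increases across a period and decreases down a group, tracking effective nuclear charge and atomic size.
These span different periods and groups, so the two trends combine.
In > Rb: both are in period 5; the period trend gives In the larger value.
Bi > In: period and group pull opposite ways; the across-period shift dominates (2.02 vs 1.78).
Br > Bi: relative to Bi, both the across-period and down-group shifts push Br's electronegativity up.
For reference (Pauling): Br 2.96, Rb 0.82, In 1.78, Bi 2.02.
So from highest to lowest: Br > Bi > In > Rb.

Br > Bi > In > Rb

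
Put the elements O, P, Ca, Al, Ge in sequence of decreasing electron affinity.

O > Ge > P > Al > Ca

O is in period 2, group 16; Al is in period 3, group 13; P is in period 3, group 15; Ca is in period 4, group 2; Ge is in period 4, group 14.
Electron affinity generally becomes more exothermic across a period toward the halogens and less exothermic down a group.
These span different periods and groups, so the two trends combine.
Al > Ca: both effects reinforce here, so Al is clearly the higher of the two.
P > Al: both are in period 3; the period trend gives P the larger value.
Ge > P: this pair runs against the simple trend — see the exception note.
O > Ge: both effects reinforce here, so O is clearly the higher of the two.
Note the exception: Ge has a higher electron affinity than P, contrary to the simple trend — adding an electron to P's half-filled np³ subshell costs electron-pairing energy.
Approximate values (kJ/mol): O 141, Al 42, P 72, Ca 2, Ge 119.
So from highest to lowest: O > Ge > P > Al > Ca.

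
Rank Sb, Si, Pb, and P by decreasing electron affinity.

Si > Sb > P > Pb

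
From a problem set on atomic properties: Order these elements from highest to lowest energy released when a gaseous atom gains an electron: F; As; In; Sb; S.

EA tends to increase across a period and decrease down a group, though the pattern is less regular than for IE or radius.
Here both period and group differ, so the two effects have to be weighed against each other.
As > In: relative to In, both the across-period and down-group shifts push As's electron affinity up.
Sb > As: this pair runs against the simple trend — see the exception note.
S > Sb: both effects reinforce here, so S is clearly the higher of the two.
F > S: relative to S, both the across-period and down-group shifts push F's electron affinity up.
Note the exception: Sb has a higher electron affinity than As, contrary to the simple trend — both are half-filled np³, but the pairing/repulsion penalty for the added electron shrinks as the p orbitals become larger and more diffuse down the group, and for Sb that outweighs the weaker nuclear attraction.
For reference (kJ/mol): F 328, S 200, As 78, In 29, Sb 103.
So from highest to lowest: F > S > Sb > As > In.

F > S > Sb > As > In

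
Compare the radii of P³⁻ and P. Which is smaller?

P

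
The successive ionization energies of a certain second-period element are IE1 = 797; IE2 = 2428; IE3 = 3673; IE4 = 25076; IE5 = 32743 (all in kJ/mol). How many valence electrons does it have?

3

Look for the largest jump between consecutive ionization energies: IE4/IE3 ≈ 6.8, far larger than any earlier ratio.
That jump marks the point where a core electron is being removed. So the atom has 3 valence electrons.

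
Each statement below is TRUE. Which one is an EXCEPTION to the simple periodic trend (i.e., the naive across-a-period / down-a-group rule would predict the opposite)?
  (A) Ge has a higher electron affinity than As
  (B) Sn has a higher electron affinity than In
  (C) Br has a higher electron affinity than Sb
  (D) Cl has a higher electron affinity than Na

(A)

The general trend: electron affinity increases across a period and decreases down a group.
(A) Ge (period 4, group 14) vs As (period 4, group 15): the stated order contradicts the simple trend.
(B) Sn (period 5, group 14) vs In (period 5, group 13): the stated order agrees with the simple trend.
(C) Br (period 4, group 17) vs Sb (period 5, group 15): the stated order agrees with the simple trend.
(D) Cl (period 3, group 17) vs Na (period 3, group 1): the stated order agrees with the simple trend.
The exception is (A): adding an electron to As's half-filled 4p³ is unfavourable, so Ge (4p²) has the more exothermic EA.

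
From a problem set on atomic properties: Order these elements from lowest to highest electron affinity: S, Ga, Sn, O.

Ga < Sn < O < S

Adding an electron releases more energy for atoms nearer the top right (short of the noble gases).
These span different periods and groups, so the two trends combine.
Sn > Ga: period and group pull opposite ways; the across-period shift dominates (107 vs 29 kJ/mol).
O > Sn: both effects reinforce here, so O is clearly the higher of the two.
S > O: this pair runs against the simple trend — see the exception note.
Note the exception: S has a higher electron affinity than O, contrary to the simple trend — the compact 2p subshell of O repels the added electron more than S's larger 3p does.
Tabulated electron affinity (kJ/mol): O 141, S 200, Ga 29, Sn 107.
So from lowest to highest: Ga < Sn < O < S.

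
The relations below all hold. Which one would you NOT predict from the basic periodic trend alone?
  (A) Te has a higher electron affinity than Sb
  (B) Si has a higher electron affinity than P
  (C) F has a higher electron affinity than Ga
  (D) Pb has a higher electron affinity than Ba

(B)

The general trend: electron affinity increases across a period and decreases down a group.
(A) Te (period 5, group 16) vs Sb (period 5, group 15): the stated order agrees with the simple trend.
(B) Si (period 3, group 14) vs P (period 3, group 15): the stated order contradicts the simple trend.
(C) F (period 2, group 17) vs Ga (period 4, group 13): the stated order agrees with the simple trend.
(D) Pb (period 6, group 14) vs Ba (period 6, group 2): the stated order agrees with the simple trend.
The exception is (B): adding an electron to P's half-filled 3p³ is unfavourable, so Si (3p²) has the more exothermic EA.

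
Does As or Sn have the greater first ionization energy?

As

As is in period 4, group 15; Sn is in period 5, group 14.
Removing the outermost electron gets harder across a period and easier down a group.
Here both period and group differ, so the two effects have to be weighed against each other.
As > Sn: relative to Sn, both the across-period and down-group shifts push As's first ionization energy up.
For reference (kJ/mol): As 947, Sn 709.
So As has the greater first ionization energy (As > Sn).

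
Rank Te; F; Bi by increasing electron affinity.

F is in period 2, group 17; Te is in period 5, group 16; Bi is in period 6, group 15.
Electron affinity generally becomes more exothermic across a period toward the halogens and less exothermic down a group.
These span different periods and groups, so the two trends combine.
Te > Bi: relative to Bi, both the across-period and down-group shifts push Te's electron affinity up.
F > Te: relative to Te, both the across-period and down-group shifts push F's electron affinity up.
Tabulated electron affinity (kJ/mol): F 328, Te 190, Bi 91.
So from lowest to highest: Bi < Te < F.

Bi < Te < F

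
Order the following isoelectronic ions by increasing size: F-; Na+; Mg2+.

Mg2+ < Na+ < F-

All of these have 10 electrons, so size is governed by nuclear charge alone: the more protons, the stronger the pull on the same electron cloud, and the smaller the ion.
Nuclear charges: Mg2+ (Z=12), Na+ (Z=11), F- (Z=9).
Smallest to largest: Mg2+ < Na+ < F-.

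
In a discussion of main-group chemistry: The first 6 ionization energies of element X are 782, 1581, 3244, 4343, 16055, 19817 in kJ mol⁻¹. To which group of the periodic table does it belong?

Group 14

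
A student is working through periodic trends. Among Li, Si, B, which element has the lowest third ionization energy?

The third ionization energy removes an electron from the +2 ion. For each element: Li²⁺ is already 1 electron into the core; Si²⁺ still has 2 valence electrons; B²⁺ still has 1 valence electron.
Core electrons are held far more tightly than valence electrons, so Li tops the IE_3 order.
Valence configurations: Si²⁺ [Ne]3s², B²⁺ [He]2s¹.
Tabulated IE_3 (kJ/mol): Li 11815, Si 3232, B 3660.
Overall IE_3 order: Si < B < Li.

Si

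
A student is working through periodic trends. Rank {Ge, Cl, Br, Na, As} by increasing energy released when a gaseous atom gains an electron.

Na, As, Ge, Br, Cl

Na is in period 3, group 1; Cl is in period 3, group 17; Ge is in period 4, group 14; As is in period 4, group 15; Br is in period 4, group 17.
Electron affinity generally becomes more exothermic across a period toward the halogens and less exothermic down a group.
Neither a single period nor a single group — weigh both effects.
As > Na: the two effects oppose for this pair; the across-period effect wins (78 vs 53 kJ/mol).
Ge > As: this pair runs against the simple trend — see the exception note.
Br > Ge: both are in period 4; the period trend gives Br the larger value.
Cl > Br: they share group 17; the group trend gives Cl the larger value.
Note the exception: Ge has a higher electron affinity than As, contrary to the simple trend — adding an electron to As's half-filled 4p³ is unfavourable, so Ge (4p²) has the more exothermic EA.
Tabulated electron affinity (kJ/mol): Na 53, Cl 349, Ge 119, As 78, Br 325.
So from lowest to highest: Na < As < Ge < Br < Cl.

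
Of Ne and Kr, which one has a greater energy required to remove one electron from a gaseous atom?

Ne is in period 2, group 18; Kr is in period 4, group 18.
Removing the outermost electron gets harder across a period and easier down a group.
All are in group 18, so first ionization energy increases up the group.
So Ne has the greater energy required to remove one electron from a gaseous atom (Ne > Kr).

Ne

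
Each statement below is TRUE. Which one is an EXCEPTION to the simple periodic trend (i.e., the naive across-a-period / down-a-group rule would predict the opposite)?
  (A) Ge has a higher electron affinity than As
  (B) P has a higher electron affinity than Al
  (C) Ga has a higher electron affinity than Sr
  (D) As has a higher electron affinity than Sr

The general trend: electron affinity increases across a period and decreases down a group.
(A) Ge (period 4, group 14) vs As (period 4, group 15): the stated order contradicts the simple trend.
(B) P (period 3, group 15) vs Al (period 3, group 13): the stated order agrees with the simple trend.
(C) Ga (period 4, group 13) vs Sr (period 5, group 2): the stated order agrees with the simple trend.
(D) As (period 4, group 15) vs Sr (period 5, group 2): the stated order agrees with the simple trend.
The exception is (A): adding an electron to As's half-filled 4p³ is unfavourable, so Ge (4p²) has the more exothermic EA.

(A)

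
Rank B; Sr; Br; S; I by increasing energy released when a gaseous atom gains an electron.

B is in period 2, group 13; S is in period 3, group 16; Br is in period 4, group 17; Sr is in period 5, group 2; I is in period 5, group 17.
EA tends to increase across a period and decrease down a group, though the pattern is less regular than for IE or radius.
Here both period and group differ, so the two effects have to be weighed against each other.
B > Sr: both effects reinforce here, so B is clearly the higher of the two.
S > B: period and group pull opposite ways; the across-period shift dominates (200 vs 27 kJ/mol).
I > S: the two effects oppose for this pair; the across-period effect wins (295 vs 200 kJ/mol).
Br > I: they share group 17; the group trend gives Br the larger value.
Approximate values (kJ/mol): B 27, S 200, Br 325, Sr 5, I 295.
So from lowest to highest: Sr < B < S < I < Br.

Sr < B < S < I < Br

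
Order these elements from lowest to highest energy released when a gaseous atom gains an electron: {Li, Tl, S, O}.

Li is in period 2, group 1; O is in period 2, group 16; S is in period 3, group 16; Tl is in period 6, group 13.
Atoms with high Z_eff and room in the valence shell (especially the halogens) have the most exothermic electron affinities.
Here both period and group differ, so the two effects have to be weighed against each other.
Li > Tl: period and group pull opposite ways; the down-group shift dominates (60 vs 19 kJ/mol).
O > Li: both are in period 2; the period trend gives O the larger value.
S > O: this pair runs against the simple trend — see the exception note.
Note the exception: S has a higher electron affinity than O, contrary to the simple trend — the compact 2p subshell of O repels the added electron more than S's larger 3p does.
Tabulated electron affinity (kJ/mol): Li 60, O 141, S 200, Tl 19.
So from lowest to highest: Tl < Li < O < S.

Tl < Li < O < S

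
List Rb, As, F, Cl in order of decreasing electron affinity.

F is in period 2, group 17; Cl is in period 3, group 17; As is in period 4, group 15; Rb is in period 5, group 1.
Electron affinity generally becomes more exothermic across a period toward the halogens and less exothermic down a group.
These span different periods and groups, so the two trends combine.
As > Rb: relative to Rb, both the across-period and down-group shifts push As's electron affinity up.
F > As: relative to As, both the across-period and down-group shifts push F's electron affinity up.
Cl > F: this pair runs against the simple trend — see the exception note.
Note the exception: Cl has a higher electron affinity than F, contrary to the simple trend — F's small 2p subshell makes the incoming electron feel strong e⁻–e⁻ repulsion, so Cl actually releases more energy on gaining an electron.
Tabulated electron affinity (kJ/mol): F 328, Cl 349, As 78, Rb 47.
So from highest to lowest: Cl > F > As > Rb.

Cl > F > As > Rb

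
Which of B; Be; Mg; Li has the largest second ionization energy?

IE_2 is the cost of taking one more electron from the +1 cation: B⁺ still has 2 valence electrons; Be⁺ still has 1 valence electron; Mg⁺ still has 1 valence electron; Li⁺ is the bare [He] core.
Pulling an electron out of a noble-gas core costs far more than removing a remaining valence electron, so Li sits at the high end of IE_2.
Valence configurations: B⁺ [He]2s², Be⁺ [He]2s¹, Mg⁺ [Ne]3s¹.
The numbers (kJ/mol): B 2427, Be 1757, Mg 1451, Li 7298.
Overall IE_2 order: Mg < Be < B < Li.

Li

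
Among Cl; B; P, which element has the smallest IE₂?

P

IE_2 is the cost of taking one more electron from the +1 cation: Cl⁺ still has 6 valence electrons; B⁺ still has 2 valence electrons; P⁺ still has 4 valence electrons.
All are still removing valence electrons, so compare the +1 ions as you would atoms: IE_2 generally rises across a period (higher Z_eff) and falls down a group (larger shell), subject to the usual subshell exceptions.
Valence configurations: Cl⁺ [Ne]3s²3p⁴, B⁺ [He]2s², P⁺ [Ne]3s²3p².
The numbers (kJ/mol): Cl 2298, B 2427, P 1907.
So the second ionization energies run P < Cl < B.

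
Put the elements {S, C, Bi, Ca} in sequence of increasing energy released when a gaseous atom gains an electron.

Ca < Bi < C < S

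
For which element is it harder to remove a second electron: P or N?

N

The second ionization energy removes an electron from the +1 ion. For each element: P⁺ still has 4 valence electrons; N⁺ still has 4 valence electrons.
All are still removing valence electrons, so compare the +1 ions as you would atoms: IE_2 generally rises across a period (higher Z_eff) and falls down a group (larger shell), subject to the usual subshell exceptions.
Valence configurations: P⁺ [Ne]3s²3p², N⁺ [He]2s²2p².
The numbers (kJ/mol): P 1907, N 2856.
Hence IE_2: P < N.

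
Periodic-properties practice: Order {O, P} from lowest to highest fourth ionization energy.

P < O

The fourth ionization energy removes an electron from the +3 ion. For each element: O³⁺ still has 3 valence electrons; P³⁺ still has 2 valence electrons.
All are still removing valence electrons, so compare the +3 ions as you would atoms: IE_4 generally rises across a period (higher Z_eff) and falls down a group (larger shell), subject to the usual subshell exceptions.
Valence configurations: O³⁺ [He]2s²2p¹, P³⁺ [Ne]3s².
Tabulated IE_4 (kJ/mol): O 7469, P 4964.
Overall IE_4 order: P < O.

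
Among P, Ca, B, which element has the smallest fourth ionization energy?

The fourth ionization energy removes an electron from the +3 ion. For each element: P³⁺ still has 2 valence electrons; Ca³⁺ is already 1 electron into the core; B³⁺ is the bare [He] core.
Core electrons are held far more tightly than valence electrons, so Ca and B top the IE_4 order.
Approximate IE_4 values (kJ/mol): P 4964, Ca 6491, B 25026.
Overall IE_4 order: P < Ca < B.

P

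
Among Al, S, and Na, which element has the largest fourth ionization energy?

Consider each +3 ion: Al³⁺ is the bare [Ne] core; S³⁺ still has 3 valence electrons; Na³⁺ is already 2 electrons into the core.
Breaking into a closed-shell core is much more expensive than removing a leftover valence electron — Na and Al have the largest IE_4 here.
The numbers (kJ/mol): Al 11577, S 4556, Na 9543.
Hence IE_4: S < Na < Al.

Al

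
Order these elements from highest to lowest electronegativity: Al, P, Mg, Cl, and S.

Atoms toward the upper right of the periodic table pull bonding electrons most strongly.
All lie in period 3, so electronegativity increases left to right.
So from highest to lowest: Cl > S > P > Al > Mg.

Cl, S, P, Al, Mg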